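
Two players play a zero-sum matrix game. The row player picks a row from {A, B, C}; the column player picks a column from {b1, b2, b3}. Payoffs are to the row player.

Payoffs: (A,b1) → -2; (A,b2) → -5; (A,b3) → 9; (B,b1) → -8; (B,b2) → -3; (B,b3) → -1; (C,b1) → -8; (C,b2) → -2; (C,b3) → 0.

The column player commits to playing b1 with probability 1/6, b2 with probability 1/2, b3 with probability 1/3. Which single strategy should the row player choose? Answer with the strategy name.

A

Expected payoff of A: (1/6)·(-2) + (1/2)·(-5) + (1/3)·9 = 1/6.
Expected payoff of B: (1/6)·(-8) + (1/2)·(-3) + (1/3)·(-1) = -19/6.
Expected payoff of C: (1/6)·(-8) + (1/2)·(-2) + (1/3)·0 = -7/3.
The largest is 1/6, so the row player's best response is A.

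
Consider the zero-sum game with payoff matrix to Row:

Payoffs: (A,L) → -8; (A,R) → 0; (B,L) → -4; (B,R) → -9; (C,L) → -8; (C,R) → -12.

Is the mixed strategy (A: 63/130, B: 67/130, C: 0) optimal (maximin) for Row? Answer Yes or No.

No

Against L this mix gives (63/130)·(-8) + (67/130)·(-4) = -386/65.
Against R this mix gives (63/130)·0 + (67/130)·(-9) = -603/130.
Column will play L, holding Row to -386/65. Shifting weight toward the row that does better against L would raise this floor (the equalizing mix achieves -72/13 against both L and R), so the proposed strategy is not optimal.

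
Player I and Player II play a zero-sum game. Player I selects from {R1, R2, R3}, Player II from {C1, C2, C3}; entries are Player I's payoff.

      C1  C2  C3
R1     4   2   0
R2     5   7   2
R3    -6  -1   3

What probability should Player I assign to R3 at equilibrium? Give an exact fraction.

1/4

Row minima: R1 → 0, R2 → 2, R3 → -6; maximin = 2.
Column maxima: C1 → 5, C2 → 7, C3 → 3; minimax = 3.
2 ≠ 3, so there is no saddle point; optimal play is mixed.
R1 is strictly dominated by R2, so Player I never plays it.
With R1 eliminated, C2 is strictly dominated by C1 (it gives Player I strictly more in every remaining row), so Player II never plays it.
On the remaining 2×2 (R2, R3 vs C1, C3):
Let Player I play R2 with probability p. Expected payoff against C1: 5p + (-6)(1−p) = 11p − 6; against C3: 2p + 3(1−p) = −p + 3.
Setting these equal: 11p − 6 = −p + 3 ⇒ 12p = 9 ⇒ p = 3/4, and the value is (11)·(3/4) − 6 = 9/4.
For Player II: with q = P(C1), equating R2's and R3's payoffs gives 3q + 2 = −9q + 3 ⇒ q = 1/12.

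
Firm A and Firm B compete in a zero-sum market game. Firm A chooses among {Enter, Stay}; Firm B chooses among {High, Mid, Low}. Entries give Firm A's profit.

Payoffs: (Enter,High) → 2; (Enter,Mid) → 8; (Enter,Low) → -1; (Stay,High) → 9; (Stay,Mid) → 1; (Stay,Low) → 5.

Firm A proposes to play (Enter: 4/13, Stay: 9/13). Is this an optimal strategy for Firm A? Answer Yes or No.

Against High this mix gives (4/13)·2 + (9/13)·9 = 89/13.
Against Mid this mix gives (4/13)·8 + (9/13)·1 = 41/13.
Against Low this mix gives (4/13)·(-1) + (9/13)·5 = 41/13.
All of Firm B's active replies (Mid, Low) yield 41/13, and no column does worse for Firm A. The mix makes Firm B indifferent and guarantees 41/13, so it is optimal.

Yes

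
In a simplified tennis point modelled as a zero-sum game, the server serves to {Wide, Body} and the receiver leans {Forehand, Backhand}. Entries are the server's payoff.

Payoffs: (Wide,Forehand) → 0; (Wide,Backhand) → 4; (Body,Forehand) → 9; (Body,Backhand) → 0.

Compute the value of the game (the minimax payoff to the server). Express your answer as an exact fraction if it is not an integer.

Row minima: Wide → 0, Body → 0; maximin = 0.
Column maxima: Forehand → 9, Backhand → 4; minimax = 4.
0 ≠ 4, so there is no saddle point; optimal play is mixed.
Let the server play Wide with probability p. Expected payoff against Forehand: 0p + 9(1−p) = −9p + 9; against Backhand: 4p + 0(1−p) = 4p.
Setting these equal: −9p + 9 = 4p ⇒ −13p = -9 ⇒ p = 9/13, and the value is (-9)·(9/13) + 9 = 36/13.
For the receiver: with q = P(Forehand), equating Wide's and Body's payoffs gives −4q + 4 = 9q ⇒ q = 4/13.

36/13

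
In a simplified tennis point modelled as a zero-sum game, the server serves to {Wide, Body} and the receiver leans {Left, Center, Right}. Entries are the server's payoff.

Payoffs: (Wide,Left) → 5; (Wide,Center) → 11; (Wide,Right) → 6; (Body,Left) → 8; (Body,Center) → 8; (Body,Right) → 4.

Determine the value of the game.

28/5

Row minima: Wide → 5, Body → 4; maximin = 5.
Column maxima: Left → 8, Center → 11, Right → 6; minimax = 6.
5 ≠ 6, so there is no saddle point; optimal play is mixed.
Center is strictly dominated by Right (it gives the server strictly more in every row), so the receiver never plays it.
On the remaining 2×2 (Wide, Body vs Left, Right):
Let the server play Wide with probability p. Expected payoff against Left: 5p + 8(1−p) = −3p + 8; against Right: 6p + 4(1−p) = 2p + 4.
Setting these equal: −3p + 8 = 2p + 4 ⇒ −5p = -4 ⇒ p = 4/5, and the value is (-3)·(4/5) + 8 = 28/5.
For the receiver: with q = P(Left), equating Wide's and Body's payoffs gives −q + 6 = 4q + 4 ⇒ q = 2/5.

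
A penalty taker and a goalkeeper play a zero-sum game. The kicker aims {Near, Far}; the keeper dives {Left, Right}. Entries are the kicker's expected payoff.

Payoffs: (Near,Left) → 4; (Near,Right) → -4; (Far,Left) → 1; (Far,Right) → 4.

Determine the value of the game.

Row minima: Near → -4, Far → 1; maximin = 1.
Column maxima: Left → 4, Right → 4; minimax = 4.
1 ≠ 4, so there is no saddle point; optimal play is mixed.
Let the kicker play Near with probability p. Expected payoff against Left: 4p + 1(1−p) = 3p + 1; against Right: (-4)p + 4(1−p) = −8p + 4.
Setting these equal: 3p + 1 = −8p + 4 ⇒ 11p = 3 ⇒ p = 3/11, and the value is (3)·(3/11) + 1 = 20/11.
For the keeper: with q = P(Left), equating Near's and Far's payoffs gives 8q − 4 = −3q + 4 ⇒ q = 8/11.

20/11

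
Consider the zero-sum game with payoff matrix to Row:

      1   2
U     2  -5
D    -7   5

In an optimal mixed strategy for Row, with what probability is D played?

7/19

Row minima: U → -5, D → -7; maximin = -5.
Column maxima: 1 → 2, 2 → 5; minimax = 2.
-5 ≠ 2, so there is no saddle point; optimal play is mixed.
Let Row play U with probability p. Expected payoff against 1: 2p + (-7)(1−p) = 9p − 7; against 2: (-5)p + 5(1−p) = −10p + 5.
Setting these equal: 9p − 7 = −10p + 5 ⇒ 19p = 12 ⇒ p = 12/19, and the value is (9)·(12/19) − 7 = -25/19.
For Column: with q = P(1), equating U's and D's payoffs gives 7q − 5 = −12q + 5 ⇒ q = 10/19.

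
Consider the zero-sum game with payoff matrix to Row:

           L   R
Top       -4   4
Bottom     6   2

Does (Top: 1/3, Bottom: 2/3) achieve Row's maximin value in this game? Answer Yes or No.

Against L this mix gives (1/3)·(-4) + (2/3)·6 = 8/3.
Against R this mix gives (1/3)·4 + (2/3)·2 = 8/3.
All of Column's active replies (L, R) yield 8/3, and no column does worse for Row. The mix makes Column indifferent and guarantees 8/3, so it is optimal.

Yes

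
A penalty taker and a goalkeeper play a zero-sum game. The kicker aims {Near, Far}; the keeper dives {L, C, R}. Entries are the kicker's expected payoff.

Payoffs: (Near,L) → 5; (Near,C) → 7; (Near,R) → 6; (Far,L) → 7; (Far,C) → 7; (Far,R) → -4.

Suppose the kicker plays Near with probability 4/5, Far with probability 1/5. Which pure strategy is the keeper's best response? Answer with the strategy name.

R

If the keeper plays L, the kicker's expected payoff is (4/5)·5 + (1/5)·7 = 27/5.
If the keeper plays C, the kicker's expected payoff is (4/5)·7 + (1/5)·7 = 7.
If the keeper plays R, the kicker's expected payoff is (4/5)·6 + (1/5)·(-4) = 4.
The keeper minimizes the kicker's payoff; the smallest is 4, so the best response is R.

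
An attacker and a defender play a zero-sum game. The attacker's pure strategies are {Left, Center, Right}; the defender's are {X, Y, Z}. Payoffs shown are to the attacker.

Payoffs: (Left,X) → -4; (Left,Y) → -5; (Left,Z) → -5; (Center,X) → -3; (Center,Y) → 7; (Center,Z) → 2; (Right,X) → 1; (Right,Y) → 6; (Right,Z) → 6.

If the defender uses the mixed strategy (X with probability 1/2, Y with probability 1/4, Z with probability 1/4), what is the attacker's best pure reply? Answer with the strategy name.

Right

Expected payoff of Left: (1/2)·(-4) + (1/4)·(-5) + (1/4)·(-5) = -9/2.
Expected payoff of Center: (1/2)·(-3) + (1/4)·7 + (1/4)·2 = 3/4.
Expected payoff of Right: (1/2)·1 + (1/4)·6 + (1/4)·6 = 7/2.
The largest is 7/2, so the attacker's best response is Right.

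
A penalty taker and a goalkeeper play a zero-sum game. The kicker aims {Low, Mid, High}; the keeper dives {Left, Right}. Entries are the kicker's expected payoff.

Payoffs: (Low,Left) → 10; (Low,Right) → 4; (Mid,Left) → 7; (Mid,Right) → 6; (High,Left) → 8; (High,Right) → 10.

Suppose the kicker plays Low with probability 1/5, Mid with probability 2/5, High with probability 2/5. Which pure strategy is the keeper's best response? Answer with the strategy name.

If the keeper plays Left, the kicker's expected payoff is (1/5)·10 + (2/5)·7 + (2/5)·8 = 8.
If the keeper plays Right, the kicker's expected payoff is (1/5)·4 + (2/5)·6 + (2/5)·10 = 36/5.
The keeper minimizes the kicker's payoff; the smallest is 36/5, so the best response is Right.

Right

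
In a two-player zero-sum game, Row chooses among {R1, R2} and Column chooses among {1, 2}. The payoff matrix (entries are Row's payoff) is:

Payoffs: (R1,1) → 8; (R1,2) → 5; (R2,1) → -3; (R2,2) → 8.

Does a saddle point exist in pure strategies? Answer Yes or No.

No

Row minima: R1 → 5, R2 → -3; maximin = 5.
Column maxima: 1 → 8, 2 → 8; minimax = 8.
5 ≠ 8, so no pure-strategy equilibrium exists.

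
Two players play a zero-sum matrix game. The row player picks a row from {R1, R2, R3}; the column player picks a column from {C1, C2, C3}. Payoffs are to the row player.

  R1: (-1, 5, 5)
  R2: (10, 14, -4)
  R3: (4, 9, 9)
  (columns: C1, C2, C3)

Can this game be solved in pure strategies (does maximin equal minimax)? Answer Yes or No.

Row minima: R1 → -1, R2 → -4, R3 → 4; maximin = 4.
Column maxima: C1 → 10, C2 → 14, C3 → 9; minimax = 9.
4 ≠ 9, so no pure-strategy equilibrium exists.

No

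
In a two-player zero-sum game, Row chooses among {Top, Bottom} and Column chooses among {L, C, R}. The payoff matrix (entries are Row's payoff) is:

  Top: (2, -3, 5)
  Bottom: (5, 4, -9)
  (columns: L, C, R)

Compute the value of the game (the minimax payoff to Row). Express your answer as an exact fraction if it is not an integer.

-1/3

Row minima: Top → -3, Bottom → -9; maximin = -3.
Column maxima: L → 5, C → 4, R → 5; minimax = 4.
-3 ≠ 4, so there is no saddle point; optimal play is mixed.
L is strictly dominated by C (it gives Row strictly more in every row), so Column never plays it.
On the remaining 2×2 (Top, Bottom vs C, R):
Let Row play Top with probability p. Expected payoff against C: (-3)p + 4(1−p) = −7p + 4; against R: 5p + (-9)(1−p) = 14p − 9.
Setting these equal: −7p + 4 = 14p − 9 ⇒ −21p = -13 ⇒ p = 13/21, and the value is (-7)·(13/21) + 4 = -1/3.
For Column: with q = P(C), equating Top's and Bottom's payoffs gives −8q + 5 = 13q − 9 ⇒ q = 2/3.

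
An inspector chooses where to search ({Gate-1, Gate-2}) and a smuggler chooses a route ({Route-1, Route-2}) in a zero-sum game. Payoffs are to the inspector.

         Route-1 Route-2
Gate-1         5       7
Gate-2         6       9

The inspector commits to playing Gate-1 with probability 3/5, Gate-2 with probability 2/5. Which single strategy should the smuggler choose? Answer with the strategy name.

Route-1

If the smuggler plays Route-1, the inspector's expected payoff is (3/5)·5 + (2/5)·6 = 27/5.
If the smuggler plays Route-2, the inspector's expected payoff is (3/5)·7 + (2/5)·9 = 39/5.
The smuggler minimizes the inspector's payoff; the smallest is 27/5, so the best response is Route-1.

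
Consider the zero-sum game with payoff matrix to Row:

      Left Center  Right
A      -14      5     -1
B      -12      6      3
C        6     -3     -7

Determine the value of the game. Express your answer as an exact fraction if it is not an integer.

-33/14

Row minima: A → -14, B → -12, C → -7; maximin = -7.
Column maxima: Left → 6, Center → 6, Right → 3; minimax = 3.
-7 ≠ 3, so there is no saddle point; optimal play is mixed.
A is strictly dominated by B, so Row never plays it.
Center is strictly dominated by Right (it gives Row strictly more in every row), so Column never plays it.
On the remaining 2×2 (B, C vs Left, Right):
Let Row play B with probability p. Expected payoff against Left: (-12)p + 6(1−p) = −18p + 6; against Right: 3p + (-7)(1−p) = 10p − 7.
Setting these equal: −18p + 6 = 10p − 7 ⇒ −28p = -13 ⇒ p = 13/28, and the value is (-18)·(13/28) + 6 = -33/14.
For Column: with q = P(Left), equating B's and C's payoffs gives −15q + 3 = 13q − 7 ⇒ q = 5/14.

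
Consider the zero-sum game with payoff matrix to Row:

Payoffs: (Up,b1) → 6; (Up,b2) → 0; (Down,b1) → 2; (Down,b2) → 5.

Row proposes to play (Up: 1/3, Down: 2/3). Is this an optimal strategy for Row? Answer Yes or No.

Against b1 this mix gives (1/3)·6 + (2/3)·2 = 10/3.
Against b2 this mix gives (1/3)·0 + (2/3)·5 = 10/3.
All of Column's active replies (b1, b2) yield 10/3, and no column does worse for Row. The mix makes Column indifferent and guarantees 10/3, so it is optimal.

Yes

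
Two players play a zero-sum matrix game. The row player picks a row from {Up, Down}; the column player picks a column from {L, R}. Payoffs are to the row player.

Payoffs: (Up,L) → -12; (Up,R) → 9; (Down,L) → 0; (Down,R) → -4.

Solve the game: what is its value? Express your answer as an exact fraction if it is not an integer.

-48/25

Row minima: Up → -12, Down → -4; maximin = -4.
Column maxima: L → 0, R → 9; minimax = 0.
-4 ≠ 0, so there is no saddle point; optimal play is mixed.
Let the row player play Up with probability p. Expected payoff against L: (-12)p + 0(1−p) = −12p; against R: 9p + (-4)(1−p) = 13p − 4.
Setting these equal: −12p = 13p − 4 ⇒ −25p = -4 ⇒ p = 4/25, and the value is (-12)·(4/25) = -48/25.
For the column player: with q = P(L), equating Up's and Down's payoffs gives −21q + 9 = 4q − 4 ⇒ q = 13/25.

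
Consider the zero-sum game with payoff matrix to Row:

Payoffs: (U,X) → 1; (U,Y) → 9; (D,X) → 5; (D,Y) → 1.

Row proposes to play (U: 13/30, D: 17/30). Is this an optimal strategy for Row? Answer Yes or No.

Against X this mix gives (13/30)·1 + (17/30)·5 = 49/15.
Against Y this mix gives (13/30)·9 + (17/30)·1 = 67/15.
Column will play X, holding Row to 49/15. Shifting weight toward the row that does better against X would raise this floor (the equalizing mix achieves 11/3 against both X and Y), so the proposed strategy is not optimal.

No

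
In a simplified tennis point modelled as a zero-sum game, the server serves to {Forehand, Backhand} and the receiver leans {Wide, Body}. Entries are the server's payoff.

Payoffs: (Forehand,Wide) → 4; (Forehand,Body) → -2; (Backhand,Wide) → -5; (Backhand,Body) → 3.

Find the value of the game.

1/7

Row minima: Forehand → -2, Backhand → -5; maximin = -2.
Column maxima: Wide → 4, Body → 3; minimax = 3.
-2 ≠ 3, so there is no saddle point; optimal play is mixed.
Let the server play Forehand with probability p. Expected payoff against Wide: 4p + (-5)(1−p) = 9p − 5; against Body: (-2)p + 3(1−p) = −5p + 3.
Setting these equal: 9p − 5 = −5p + 3 ⇒ 14p = 8 ⇒ p = 4/7, and the value is (9)·(4/7) − 5 = 1/7.
For the receiver: with q = P(Wide), equating Forehand's and Backhand's payoffs gives 6q − 2 = −8q + 3 ⇒ q = 5/14.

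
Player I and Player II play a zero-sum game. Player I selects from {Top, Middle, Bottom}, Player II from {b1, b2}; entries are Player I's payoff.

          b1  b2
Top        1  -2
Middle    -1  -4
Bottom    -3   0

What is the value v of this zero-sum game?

-1

Row minima: Top → -2, Middle → -4, Bottom → -3; maximin = -2.
Column maxima: b1 → 1, b2 → 0; minimax = 0.
-2 ≠ 0, so there is no saddle point; optimal play is mixed.
Middle is strictly dominated by Top, so Player I never plays it.
On the remaining 2×2 (Top, Bottom vs b1, b2):
Let Player I play Top with probability p. Expected payoff against b1: 1p + (-3)(1−p) = 4p − 3; against b2: (-2)p + 0(1−p) = −2p.
Setting these equal: 4p − 3 = −2p ⇒ 6p = 3 ⇒ p = 1/2, and the value is (4)·(1/2) − 3 = -1.
For Player II: with q = P(b1), equating Top's and Bottom's payoffs gives 3q − 2 = −3q ⇒ q = 1/3.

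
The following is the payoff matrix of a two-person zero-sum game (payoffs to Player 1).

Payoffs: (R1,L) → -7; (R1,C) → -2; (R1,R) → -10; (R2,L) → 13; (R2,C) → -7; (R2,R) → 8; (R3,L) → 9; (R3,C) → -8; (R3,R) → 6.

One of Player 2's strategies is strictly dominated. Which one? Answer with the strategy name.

R holds Player 1's payoff strictly below L in every row: -10 < -7, 8 < 13, 6 < 9.
So L is strictly dominated for Player 2.

L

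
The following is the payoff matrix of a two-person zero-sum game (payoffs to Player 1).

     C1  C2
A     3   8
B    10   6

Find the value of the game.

62/9

Row minima: A → 3, B → 6; maximin = 6.
Column maxima: C1 → 10, C2 → 8; minimax = 8.
6 ≠ 8, so there is no saddle point; optimal play is mixed.
Let Player 1 play A with probability p. Expected payoff against C1: 3p + 10(1−p) = −7p + 10; against C2: 8p + 6(1−p) = 2p + 6.
Setting these equal: −7p + 10 = 2p + 6 ⇒ −9p = -4 ⇒ p = 4/9, and the value is (-7)·(4/9) + 10 = 62/9.
For Player 2: with q = P(C1), equating A's and B's payoffs gives −5q + 8 = 4q + 6 ⇒ q = 2/9.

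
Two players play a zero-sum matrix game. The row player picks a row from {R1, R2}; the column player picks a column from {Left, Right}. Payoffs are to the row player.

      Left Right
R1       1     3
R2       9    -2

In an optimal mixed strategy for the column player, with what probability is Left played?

Row minima: R1 → 1, R2 → -2; maximin = 1.
Column maxima: Left → 9, Right → 3; minimax = 3.
1 ≠ 3, so there is no saddle point; optimal play is mixed.
Let the row player play R1 with probability p. Expected payoff against Left: 1p + 9(1−p) = −8p + 9; against Right: 3p + (-2)(1−p) = 5p − 2.
Setting these equal: −8p + 9 = 5p − 2 ⇒ −13p = -11 ⇒ p = 11/13, and the value is (-8)·(11/13) + 9 = 29/13.
For the column player: with q = P(Left), equating R1's and R2's payoffs gives −2q + 3 = 11q − 2 ⇒ q = 5/13.

5/13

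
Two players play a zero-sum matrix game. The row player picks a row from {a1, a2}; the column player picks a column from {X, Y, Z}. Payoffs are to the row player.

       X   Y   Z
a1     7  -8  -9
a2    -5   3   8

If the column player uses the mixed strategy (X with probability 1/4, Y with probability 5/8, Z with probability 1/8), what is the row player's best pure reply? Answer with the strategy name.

Expected payoff of a1: (1/4)·7 + (5/8)·(-8) + (1/8)·(-9) = -35/8.
Expected payoff of a2: (1/4)·(-5) + (5/8)·3 + (1/8)·8 = 13/8.
The largest is 13/8, so the row player's best response is a2.

a2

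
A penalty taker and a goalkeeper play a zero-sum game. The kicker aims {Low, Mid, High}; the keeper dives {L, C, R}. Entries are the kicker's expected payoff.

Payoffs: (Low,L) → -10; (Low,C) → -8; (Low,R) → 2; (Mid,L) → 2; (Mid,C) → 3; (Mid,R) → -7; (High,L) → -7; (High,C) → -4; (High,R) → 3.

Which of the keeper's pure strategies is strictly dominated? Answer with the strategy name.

L holds the kicker's payoff strictly below C in every row: -10 < -8, 2 < 3, -7 < -4.
So C is strictly dominated for the keeper.

C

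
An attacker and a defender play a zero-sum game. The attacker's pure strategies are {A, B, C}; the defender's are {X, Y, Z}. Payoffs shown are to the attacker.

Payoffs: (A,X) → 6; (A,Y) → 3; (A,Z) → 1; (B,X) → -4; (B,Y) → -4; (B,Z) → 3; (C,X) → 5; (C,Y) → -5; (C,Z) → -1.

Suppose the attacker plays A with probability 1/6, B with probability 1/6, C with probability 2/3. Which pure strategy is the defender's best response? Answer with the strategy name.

Y

If the defender plays X, the attacker's expected payoff is (1/6)·6 + (1/6)·(-4) + (2/3)·5 = 11/3.
If the defender plays Y, the attacker's expected payoff is (1/6)·3 + (1/6)·(-4) + (2/3)·(-5) = -7/2.
If the defender plays Z, the attacker's expected payoff is (1/6)·1 + (1/6)·3 + (2/3)·(-1) = 0.
The defender minimizes the attacker's payoff; the smallest is -7/2, so the best response is Y.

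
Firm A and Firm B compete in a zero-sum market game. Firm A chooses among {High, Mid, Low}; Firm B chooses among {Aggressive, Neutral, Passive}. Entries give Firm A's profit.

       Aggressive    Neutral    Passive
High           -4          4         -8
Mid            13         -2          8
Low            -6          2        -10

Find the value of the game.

8/11

Row minima: High → -8, Mid → -2, Low → -10; maximin = -2.
Column maxima: Aggressive → 13, Neutral → 4, Passive → 8; minimax = 4.
-2 ≠ 4, so there is no saddle point; optimal play is mixed.
Low is strictly dominated by High, so Firm A never plays it.
Aggressive is strictly dominated by Passive (it gives Firm A strictly more in every row), so Firm B never plays it.
On the remaining 2×2 (High, Mid vs Neutral, Passive):
Let Firm A play High with probability p. Expected payoff against Neutral: 4p + (-2)(1−p) = 6p − 2; against Passive: (-8)p + 8(1−p) = −16p + 8.
Setting these equal: 6p − 2 = −16p + 8 ⇒ 22p = 10 ⇒ p = 5/11, and the value is (6)·(5/11) − 2 = 8/11.
For Firm B: with q = P(Neutral), equating High's and Mid's payoffs gives 12q − 8 = −10q + 8 ⇒ q = 8/11.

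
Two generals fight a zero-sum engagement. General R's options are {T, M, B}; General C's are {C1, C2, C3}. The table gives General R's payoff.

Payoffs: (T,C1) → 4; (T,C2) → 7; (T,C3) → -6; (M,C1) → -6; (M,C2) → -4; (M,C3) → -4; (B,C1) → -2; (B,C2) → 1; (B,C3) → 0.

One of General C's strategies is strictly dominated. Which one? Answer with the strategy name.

C1 holds General R's payoff strictly below C2 in every row: 4 < 7, -6 < -4, -2 < 1.
So C2 is strictly dominated for General C.

C2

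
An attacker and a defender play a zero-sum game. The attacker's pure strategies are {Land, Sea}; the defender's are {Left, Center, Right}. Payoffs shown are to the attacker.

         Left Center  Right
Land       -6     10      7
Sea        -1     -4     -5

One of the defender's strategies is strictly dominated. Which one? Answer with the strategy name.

Right holds the attacker's payoff strictly below Center in every row: 7 < 10, -5 < -4.
So Center is strictly dominated for the defender.

Center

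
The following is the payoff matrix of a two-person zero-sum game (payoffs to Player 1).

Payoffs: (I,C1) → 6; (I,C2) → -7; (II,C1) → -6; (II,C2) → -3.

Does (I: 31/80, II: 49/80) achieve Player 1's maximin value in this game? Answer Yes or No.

Against C1 this mix gives (31/80)·6 + (49/80)·(-6) = -27/20.
Against C2 this mix gives (31/80)·(-7) + (49/80)·(-3) = -91/20.
Player 2 will play C2, holding Player 1 to -91/20. Shifting weight toward the row that does better against C2 would raise this floor (the equalizing mix achieves -15/4 against both C2 and C1), so the proposed strategy is not optimal.

No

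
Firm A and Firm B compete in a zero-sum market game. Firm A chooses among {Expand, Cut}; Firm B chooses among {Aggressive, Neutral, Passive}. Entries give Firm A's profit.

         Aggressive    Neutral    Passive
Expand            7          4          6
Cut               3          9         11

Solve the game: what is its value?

17/3

Row minima: Expand → 4, Cut → 3; maximin = 4.
Column maxima: Aggressive → 7, Neutral → 9, Passive → 11; minimax = 7.
4 ≠ 7, so there is no saddle point; optimal play is mixed.
Passive is strictly dominated by Neutral (it gives Firm A strictly more in every row), so Firm B never plays it.
On the remaining 2×2 (Expand, Cut vs Aggressive, Neutral):
Let Firm A play Expand with probability p. Expected payoff against Aggressive: 7p + 3(1−p) = 4p + 3; against Neutral: 4p + 9(1−p) = −5p + 9.
Setting these equal: 4p + 3 = −5p + 9 ⇒ 9p = 6 ⇒ p = 2/3, and the value is (4)·(2/3) + 3 = 17/3.
For Firm B: with q = P(Aggressive), equating Expand's and Cut's payoffs gives 3q + 4 = −6q + 9 ⇒ q = 5/9.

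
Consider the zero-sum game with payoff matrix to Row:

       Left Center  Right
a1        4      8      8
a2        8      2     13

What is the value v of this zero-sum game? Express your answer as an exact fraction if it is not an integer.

28/5

Row minima: a1 → 4, a2 → 2; maximin = 4.
Column maxima: Left → 8, Center → 8, Right → 13; minimax = 8.
4 ≠ 8, so there is no saddle point; optimal play is mixed.
Right is strictly dominated by Left (it gives Row strictly more in every row), so Column never plays it.
On the remaining 2×2 (a1, a2 vs Left, Center):
Let Row play a1 with probability p. Expected payoff against Left: 4p + 8(1−p) = −4p + 8; against Center: 8p + 2(1−p) = 6p + 2.
Setting these equal: −4p + 8 = 6p + 2 ⇒ −10p = -6 ⇒ p = 3/5, and the value is (-4)·(3/5) + 8 = 28/5.
For Column: with q = P(Left), equating a1's and a2's payoffs gives −4q + 8 = 6q + 2 ⇒ q = 3/5.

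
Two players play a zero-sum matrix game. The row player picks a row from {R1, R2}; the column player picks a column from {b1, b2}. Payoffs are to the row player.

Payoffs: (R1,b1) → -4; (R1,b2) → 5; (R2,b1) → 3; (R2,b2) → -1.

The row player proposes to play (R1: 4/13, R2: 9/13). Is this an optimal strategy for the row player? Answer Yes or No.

Against b1 this mix gives (4/13)·(-4) + (9/13)·3 = 11/13.
Against b2 this mix gives (4/13)·5 + (9/13)·(-1) = 11/13.
All of the column player's active replies (b1, b2) yield 11/13, and no column does worse for the row player. The mix makes the column player indifferent and guarantees 11/13, so it is optimal.

Yes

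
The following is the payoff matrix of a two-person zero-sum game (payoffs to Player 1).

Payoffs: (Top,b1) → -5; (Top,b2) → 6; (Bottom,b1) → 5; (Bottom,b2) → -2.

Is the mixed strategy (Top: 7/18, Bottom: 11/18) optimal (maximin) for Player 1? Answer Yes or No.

Yes

Against b1 this mix gives (7/18)·(-5) + (11/18)·5 = 10/9.
Against b2 this mix gives (7/18)·6 + (11/18)·(-2) = 10/9.
All of Player 2's active replies (b1, b2) yield 10/9, and no column does worse for Player 1. The mix makes Player 2 indifferent and guarantees 10/9, so it is optimal.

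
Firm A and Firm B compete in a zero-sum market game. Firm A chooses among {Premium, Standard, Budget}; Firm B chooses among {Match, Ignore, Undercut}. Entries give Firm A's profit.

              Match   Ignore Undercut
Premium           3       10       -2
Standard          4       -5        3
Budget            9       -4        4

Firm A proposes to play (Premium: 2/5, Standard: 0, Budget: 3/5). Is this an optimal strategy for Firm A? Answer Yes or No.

Against Match this mix gives (2/5)·3 + (3/5)·9 = 33/5.
Against Ignore this mix gives (2/5)·10 + (3/5)·(-4) = 8/5.
Against Undercut this mix gives (2/5)·(-2) + (3/5)·4 = 8/5.
All of Firm B's active replies (Ignore, Undercut) yield 8/5, and no column does worse for Firm A. The mix makes Firm B indifferent and guarantees 8/5, so it is optimal.

Yes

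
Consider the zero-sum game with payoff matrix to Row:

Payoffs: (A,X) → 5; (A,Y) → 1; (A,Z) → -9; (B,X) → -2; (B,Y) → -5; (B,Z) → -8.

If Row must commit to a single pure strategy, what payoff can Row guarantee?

Row minima: A → -9, B → -8.
The best of these is -8.

-8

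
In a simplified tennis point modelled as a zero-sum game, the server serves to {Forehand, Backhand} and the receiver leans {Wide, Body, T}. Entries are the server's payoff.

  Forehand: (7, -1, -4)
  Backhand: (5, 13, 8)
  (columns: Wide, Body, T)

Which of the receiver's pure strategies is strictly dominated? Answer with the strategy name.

Body

T holds the server's payoff strictly below Body in every row: -4 < -1, 8 < 13.
So Body is strictly dominated for the receiver.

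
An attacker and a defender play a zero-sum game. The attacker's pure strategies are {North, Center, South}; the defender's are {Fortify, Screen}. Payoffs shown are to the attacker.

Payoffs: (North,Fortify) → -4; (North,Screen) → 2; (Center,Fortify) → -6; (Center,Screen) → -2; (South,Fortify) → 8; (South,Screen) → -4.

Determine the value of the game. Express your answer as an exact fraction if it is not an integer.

Row minima: North → -4, Center → -6, South → -4; maximin = -4.
Column maxima: Fortify → 8, Screen → 2; minimax = 2.
-4 ≠ 2, so there is no saddle point; optimal play is mixed.
Center is strictly dominated by North, so the attacker never plays it.
On the remaining 2×2 (North, South vs Fortify, Screen):
Let the attacker play North with probability p. Expected payoff against Fortify: (-4)p + 8(1−p) = −12p + 8; against Screen: 2p + (-4)(1−p) = 6p − 4.
Setting these equal: −12p + 8 = 6p − 4 ⇒ −18p = -12 ⇒ p = 2/3, and the value is (-12)·(2/3) + 8 = 0.
For the defender: with q = P(Fortify), equating North's and South's payoffs gives −6q + 2 = 12q − 4 ⇒ q = 1/3.

0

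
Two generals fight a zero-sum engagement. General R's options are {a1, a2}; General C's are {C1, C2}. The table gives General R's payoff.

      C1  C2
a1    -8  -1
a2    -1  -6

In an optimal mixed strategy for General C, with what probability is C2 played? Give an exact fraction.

7/12

Row minima: a1 → -8, a2 → -6; maximin = -6.
Column maxima: C1 → -1, C2 → -1; minimax = -1.
-6 ≠ -1, so there is no saddle point; optimal play is mixed.
Let General R play a1 with probability p. Expected payoff against C1: (-8)p + (-1)(1−p) = −7p − 1; against C2: (-1)p + (-6)(1−p) = 5p − 6.
Setting these equal: −7p − 1 = 5p − 6 ⇒ −12p = -5 ⇒ p = 5/12, and the value is (-7)·(5/12) − 1 = -47/12.
For General C: with q = P(C1), equating a1's and a2's payoffs gives −7q − 1 = 5q − 6 ⇒ q = 5/12.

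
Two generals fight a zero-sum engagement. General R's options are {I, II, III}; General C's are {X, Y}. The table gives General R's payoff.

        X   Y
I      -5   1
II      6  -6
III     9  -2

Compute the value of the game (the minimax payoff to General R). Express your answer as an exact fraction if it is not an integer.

Row minima: I → -5, II → -6, III → -2; maximin = -2.
Column maxima: X → 9, Y → 1; minimax = 1.
-2 ≠ 1, so there is no saddle point; optimal play is mixed.
II is strictly dominated by III, so General R never plays it.
On the remaining 2×2 (I, III vs X, Y):
Let General R play I with probability p. Expected payoff against X: (-5)p + 9(1−p) = −14p + 9; against Y: 1p + (-2)(1−p) = 3p − 2.
Setting these equal: −14p + 9 = 3p − 2 ⇒ −17p = -11 ⇒ p = 11/17, and the value is (-14)·(11/17) + 9 = -1/17.
For General C: with q = P(X), equating I's and III's payoffs gives −6q + 1 = 11q − 2 ⇒ q = 3/17.

-1/17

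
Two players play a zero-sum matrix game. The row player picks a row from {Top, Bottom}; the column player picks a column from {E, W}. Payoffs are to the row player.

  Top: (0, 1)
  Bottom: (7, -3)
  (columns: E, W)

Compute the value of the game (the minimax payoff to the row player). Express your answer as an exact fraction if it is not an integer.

Row minima: Top → 0, Bottom → -3; maximin = 0.
Column maxima: E → 7, W → 1; minimax = 1.
0 ≠ 1, so there is no saddle point; optimal play is mixed.
Let the row player play Top with probability p. Expected payoff against E: 0p + 7(1−p) = −7p + 7; against W: 1p + (-3)(1−p) = 4p − 3.
Setting these equal: −7p + 7 = 4p − 3 ⇒ −11p = -10 ⇒ p = 10/11, and the value is (-7)·(10/11) + 7 = 7/11.
For the column player: with q = P(E), equating Top's and Bottom's payoffs gives −q + 1 = 10q − 3 ⇒ q = 4/11.

7/11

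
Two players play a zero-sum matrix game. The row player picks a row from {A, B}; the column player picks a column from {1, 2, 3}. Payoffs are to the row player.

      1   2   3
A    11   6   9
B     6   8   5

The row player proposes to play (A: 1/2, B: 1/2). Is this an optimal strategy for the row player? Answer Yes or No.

Yes

Against 1 this mix gives (1/2)·11 + (1/2)·6 = 17/2.
Against 2 this mix gives (1/2)·6 + (1/2)·8 = 7.
Against 3 this mix gives (1/2)·9 + (1/2)·5 = 7.
All of the column player's active replies (2, 3) yield 7, and no column does worse for the row player. The mix makes the column player indifferent and guarantees 7, so it is optimal.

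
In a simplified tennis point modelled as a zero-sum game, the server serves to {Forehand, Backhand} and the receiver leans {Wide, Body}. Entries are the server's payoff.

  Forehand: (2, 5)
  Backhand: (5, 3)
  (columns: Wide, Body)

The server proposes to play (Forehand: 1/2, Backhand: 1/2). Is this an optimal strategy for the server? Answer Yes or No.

Against Wide this mix gives (1/2)·2 + (1/2)·5 = 7/2.
Against Body this mix gives (1/2)·5 + (1/2)·3 = 4.
The receiver will play Wide, holding the server to 7/2. Shifting weight toward the row that does better against Wide would raise this floor (the equalizing mix achieves 19/5 against both Wide and Body), so the proposed strategy is not optimal.

No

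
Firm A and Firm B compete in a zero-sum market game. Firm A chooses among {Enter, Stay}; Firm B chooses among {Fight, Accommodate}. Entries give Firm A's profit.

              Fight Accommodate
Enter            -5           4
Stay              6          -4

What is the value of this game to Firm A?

4/19

Row minima: Enter → -5, Stay → -4; maximin = -4.
Column maxima: Fight → 6, Accommodate → 4; minimax = 4.
-4 ≠ 4, so there is no saddle point; optimal play is mixed.
Let Firm A play Enter with probability p. Expected payoff against Fight: (-5)p + 6(1−p) = −11p + 6; against Accommodate: 4p + (-4)(1−p) = 8p − 4.
Setting these equal: −11p + 6 = 8p − 4 ⇒ −19p = -10 ⇒ p = 10/19, and the value is (-11)·(10/19) + 6 = 4/19.
For Firm B: with q = P(Fight), equating Enter's and Stay's payoffs gives −9q + 4 = 10q − 4 ⇒ q = 8/19.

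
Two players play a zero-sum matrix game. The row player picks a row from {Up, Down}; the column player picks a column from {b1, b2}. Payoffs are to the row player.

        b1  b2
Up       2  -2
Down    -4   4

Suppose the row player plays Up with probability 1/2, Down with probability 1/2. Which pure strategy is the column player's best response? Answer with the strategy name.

b1

If the column player plays b1, the row player's expected payoff is (1/2)·2 + (1/2)·(-4) = -1.
If the column player plays b2, the row player's expected payoff is (1/2)·(-2) + (1/2)·4 = 1.
The column player minimizes the row player's payoff; the smallest is -1, so the best response is b1.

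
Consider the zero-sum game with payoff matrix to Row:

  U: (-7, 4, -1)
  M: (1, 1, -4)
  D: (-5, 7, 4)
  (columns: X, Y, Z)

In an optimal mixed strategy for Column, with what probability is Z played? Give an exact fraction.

Row minima: U → -7, M → -4, D → -5; maximin = -4.
Column maxima: X → 1, Y → 7, Z → 4; minimax = 1.
-4 ≠ 1, so there is no saddle point; optimal play is mixed.
U is strictly dominated by D, so Row never plays it.
Y is strictly dominated by Z (it gives Row strictly more in every row), so Column never plays it.
On the remaining 2×2 (M, D vs X, Z):
Let Row play M with probability p. Expected payoff against X: 1p + (-5)(1−p) = 6p − 5; against Z: (-4)p + 4(1−p) = −8p + 4.
Setting these equal: 6p − 5 = −8p + 4 ⇒ 14p = 9 ⇒ p = 9/14, and the value is (6)·(9/14) − 5 = -8/7.
For Column: with q = P(X), equating M's and D's payoffs gives 5q − 4 = −9q + 4 ⇒ q = 4/7.

3/7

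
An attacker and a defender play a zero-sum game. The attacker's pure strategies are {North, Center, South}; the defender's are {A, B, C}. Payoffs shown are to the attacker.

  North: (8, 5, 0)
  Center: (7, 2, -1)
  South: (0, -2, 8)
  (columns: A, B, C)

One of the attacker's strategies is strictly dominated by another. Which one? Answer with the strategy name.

North gives a strictly higher payoff than Center against every column: 8 > 7, 5 > 2, 0 > -1.
So Center is strictly dominated and the attacker never plays it.

Center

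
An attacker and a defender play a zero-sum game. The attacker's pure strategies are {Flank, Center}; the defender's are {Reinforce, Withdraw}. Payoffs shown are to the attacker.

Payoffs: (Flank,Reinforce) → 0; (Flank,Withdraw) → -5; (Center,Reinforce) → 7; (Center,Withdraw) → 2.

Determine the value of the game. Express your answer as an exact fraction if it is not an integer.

2

Row minima: Flank → -5, Center → 2; maximin = 2.
Column maxima: Reinforce → 7, Withdraw → 2; minimax = 2.
Since maximin = minimax = 2, there is a saddle point and the value is 2.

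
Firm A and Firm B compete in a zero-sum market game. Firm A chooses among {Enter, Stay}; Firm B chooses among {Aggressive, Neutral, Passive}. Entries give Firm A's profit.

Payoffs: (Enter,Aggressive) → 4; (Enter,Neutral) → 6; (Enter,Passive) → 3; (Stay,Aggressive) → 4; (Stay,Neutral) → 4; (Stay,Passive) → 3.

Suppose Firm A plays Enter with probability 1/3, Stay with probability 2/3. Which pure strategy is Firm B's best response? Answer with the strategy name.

Passive

If Firm B plays Aggressive, Firm A's expected payoff is (1/3)·4 + (2/3)·4 = 4.
If Firm B plays Neutral, Firm A's expected payoff is (1/3)·6 + (2/3)·4 = 14/3.
If Firm B plays Passive, Firm A's expected payoff is (1/3)·3 + (2/3)·3 = 3.
Firm B minimizes Firm A's payoff; the smallest is 3, so the best response is Passive.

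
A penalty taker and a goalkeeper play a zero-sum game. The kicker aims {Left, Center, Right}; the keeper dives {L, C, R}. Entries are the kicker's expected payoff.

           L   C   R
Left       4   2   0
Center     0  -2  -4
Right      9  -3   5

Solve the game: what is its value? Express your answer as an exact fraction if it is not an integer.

Row minima: Left → 0, Center → -4, Right → -3; maximin = 0.
Column maxima: L → 9, C → 2, R → 5; minimax = 2.
0 ≠ 2, so there is no saddle point; optimal play is mixed.
Center is strictly dominated by Left, so the kicker never plays it.
L is strictly dominated by C (it gives the kicker strictly more in every row), so the keeper never plays it.
On the remaining 2×2 (Left, Right vs C, R):
Let the kicker play Left with probability p. Expected payoff against C: 2p + (-3)(1−p) = 5p − 3; against R: 0p + 5(1−p) = −5p + 5.
Setting these equal: 5p − 3 = −5p + 5 ⇒ 10p = 8 ⇒ p = 4/5, and the value is (5)·(4/5) − 3 = 1.
For the keeper: with q = P(C), equating Left's and Right's payoffs gives 2q = −8q + 5 ⇒ q = 1/2.

1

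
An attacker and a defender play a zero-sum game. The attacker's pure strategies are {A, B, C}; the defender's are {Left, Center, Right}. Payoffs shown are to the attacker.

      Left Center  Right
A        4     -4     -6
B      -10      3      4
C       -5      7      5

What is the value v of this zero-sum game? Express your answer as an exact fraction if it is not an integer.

-1/2

Row minima: A → -6, B → -10, C → -5; maximin = -5.
Column maxima: Left → 4, Center → 7, Right → 5; minimax = 4.
-5 ≠ 4, so there is no saddle point; optimal play is mixed.
B is strictly dominated by C, so the attacker never plays it.
With B eliminated, Center is strictly dominated by Right (it gives the attacker strictly more in every remaining row), so the defender never plays it.
On the remaining 2×2 (A, C vs Left, Right):
Let the attacker play A with probability p. Expected payoff against Left: 4p + (-5)(1−p) = 9p − 5; against Right: (-6)p + 5(1−p) = −11p + 5.
Setting these equal: 9p − 5 = −11p + 5 ⇒ 20p = 10 ⇒ p = 1/2, and the value is (9)·(1/2) − 5 = -1/2.
For the defender: with q = P(Left), equating A's and C's payoffs gives 10q − 6 = −10q + 5 ⇒ q = 11/20.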